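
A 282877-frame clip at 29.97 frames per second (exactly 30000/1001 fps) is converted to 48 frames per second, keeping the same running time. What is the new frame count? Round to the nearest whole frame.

453056 frames

Frames at target rate = 282877 × (48) / (30000/1001) = 283159877/625 ≈ 453055.803.
Nearest whole frame: 453056.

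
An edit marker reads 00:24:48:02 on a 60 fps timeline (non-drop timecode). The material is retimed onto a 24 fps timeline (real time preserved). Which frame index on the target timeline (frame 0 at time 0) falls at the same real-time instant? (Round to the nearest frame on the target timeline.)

frame 35713

Source frame index: (0×3600 + 24×60 + 48) × 60 + 2 = 89282.
Real time: 89282 / (60) = 44641/30 s.
Target frame: (44641/30) × (24) = 178564/5 ≈ 35712.800 → 35713.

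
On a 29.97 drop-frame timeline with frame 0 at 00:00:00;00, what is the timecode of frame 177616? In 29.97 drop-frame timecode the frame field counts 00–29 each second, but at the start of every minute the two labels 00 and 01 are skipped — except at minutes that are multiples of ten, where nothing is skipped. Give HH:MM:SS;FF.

01:38:46;14

Ten DF minutes hold 17982 frames, so frame 177616 lies in block 9 (frames 161838–179819) with 15778 frames into that block.
The block's first minute is 1800 frames and the rest 1798 each; 15778 frames reaches minute 8, so 9 × 18 + 8 × 2 = 178 labels have been skipped so far.
Adding those back, label number 177616 + 178 = 177794 at 30 labels/s is 5926 s + 14 f = 1 h 38 min 46 s frame 14, i.e. 01:38:46;14.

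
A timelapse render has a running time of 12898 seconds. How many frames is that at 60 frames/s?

773880 frames

Frames = 12898 × 60 = 773880.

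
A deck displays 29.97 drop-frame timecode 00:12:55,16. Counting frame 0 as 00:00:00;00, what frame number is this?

23244

As if non-drop at 30 labels/s: (0 × 3600 + 12 × 60 + 55) × 30 + 16 = 23266.
Minute boundaries passed: 12; those not divisible by 10: 12 − 1 = 11; dropped labels = 2 × 11 = 22.
Actual frame index = 23266 − 22 = 23244.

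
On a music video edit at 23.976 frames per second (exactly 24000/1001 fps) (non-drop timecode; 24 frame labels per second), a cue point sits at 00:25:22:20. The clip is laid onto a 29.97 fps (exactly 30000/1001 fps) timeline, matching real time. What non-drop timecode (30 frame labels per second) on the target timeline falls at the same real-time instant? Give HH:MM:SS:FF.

00:25:22:25

Source frame index: (0×3600 + 25×60 + 22) × 24 + 20 = 36548.
Real time: 36548 / (24000/1001) = 9146137/6000 s.
Target frame: (9146137/6000) × (30000/1001) = 45685.
At 30 labels/s: frame 45685 → 00:25:22:25.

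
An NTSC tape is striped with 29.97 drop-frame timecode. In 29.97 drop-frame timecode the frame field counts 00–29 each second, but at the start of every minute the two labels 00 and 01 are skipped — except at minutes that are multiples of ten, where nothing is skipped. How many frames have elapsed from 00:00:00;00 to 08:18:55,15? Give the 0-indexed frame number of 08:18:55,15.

897167

Complete 10-minute blocks: 49, each 17982 frames → 881118.
Remaining 8 whole minutes in the current block: 1800 + 7 × 1798 = 14386 frames.
Within the current minute: 55 × 30 + 15 − 2 = 1663 (labels ;00/;01 skipped at this minute). Total = 881118 + 14386 + 1663 = 897167.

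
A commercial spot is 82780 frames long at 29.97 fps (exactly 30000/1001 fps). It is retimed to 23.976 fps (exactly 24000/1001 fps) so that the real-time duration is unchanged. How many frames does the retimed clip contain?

Target frames = source frames × (target rate / source rate) = 82780 × (24000/1001)/(30000/1001) = 82780 × 4/5 = 66224.

66224 frames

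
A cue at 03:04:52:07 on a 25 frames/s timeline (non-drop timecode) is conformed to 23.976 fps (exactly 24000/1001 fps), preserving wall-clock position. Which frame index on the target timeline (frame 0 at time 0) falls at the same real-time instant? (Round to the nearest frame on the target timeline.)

frame 265949

Source frame index: (3×3600 + 4×60 + 52) × 25 + 7 = 277307.
Real time: 277307 / (25) = 277307/25 s.
Target frame: (277307/25) × (24000/1001) = 266214720/1001 ≈ 265948.771 → 265949.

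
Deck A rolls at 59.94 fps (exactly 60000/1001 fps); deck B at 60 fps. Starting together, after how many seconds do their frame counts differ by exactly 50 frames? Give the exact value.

5005/6 seconds

The gap grows by |60 − 60000/1001| = 60/1001 frames per second.
Time for a 50-frame gap: 50 ÷ (60/1001) = 5005/6 s.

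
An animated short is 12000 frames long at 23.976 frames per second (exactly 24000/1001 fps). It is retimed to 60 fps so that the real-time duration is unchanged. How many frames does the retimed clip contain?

Target frames = source frames × (target rate / source rate) = 12000 × (60)/(24000/1001) = 12000 × 1001/400 = 30030.

30030 frames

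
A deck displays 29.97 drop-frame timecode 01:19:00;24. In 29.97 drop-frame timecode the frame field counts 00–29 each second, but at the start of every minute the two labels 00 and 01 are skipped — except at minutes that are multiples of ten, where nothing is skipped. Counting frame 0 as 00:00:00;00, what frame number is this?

142080

As if non-drop at 30 labels/s: (1 × 3600 + 19 × 60 + 0) × 30 + 24 = 142224.
Minute boundaries passed: 79; those not divisible by 10: 79 − 7 = 72; dropped labels = 2 × 72 = 144.
Actual frame index = 142224 − 144 = 142080.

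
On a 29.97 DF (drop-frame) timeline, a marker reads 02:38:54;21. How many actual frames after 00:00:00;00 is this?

Complete 10-minute blocks: 15, each 17982 frames → 269730.
Remaining 8 whole minutes in the current block: 1800 + 7 × 1798 = 14386 frames.
Within the current minute: 54 × 30 + 21 − 2 = 1639 (labels ;00/;01 skipped at this minute). Total = 269730 + 14386 + 1639 = 285755.

285755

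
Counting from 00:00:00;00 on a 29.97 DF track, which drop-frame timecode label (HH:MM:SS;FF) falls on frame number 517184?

Ten DF minutes hold 17982 frames, so frame 517184 lies in block 28 (frames 503496–521477) with 13688 frames into that block.
The block's first minute is 1800 frames and the rest 1798 each; 13688 frames reaches minute 7, so 28 × 18 + 7 × 2 = 518 labels have been skipped so far.
Adding those back, label number 517184 + 518 = 517702 at 30 labels/s is 17256 s + 22 f = 4 h 47 min 36 s frame 22, i.e. 04:47:36;22.

04:47:36;22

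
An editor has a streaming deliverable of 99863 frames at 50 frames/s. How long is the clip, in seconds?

1997.26 seconds

Running time = 99863 / (50) = 1997.26 s.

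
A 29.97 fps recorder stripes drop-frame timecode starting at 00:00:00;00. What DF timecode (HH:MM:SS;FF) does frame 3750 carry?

00:02:05;04

Ten DF minutes hold 17982 frames, so frame 3750 lies in block 0 (frames 0–17981) with 3750 frames into that block.
The block's first minute is 1800 frames and the rest 1798 each; 3750 frames reaches minute 2, so 0 × 18 + 2 × 2 = 4 labels have been skipped so far.
Adding those back, label number 3750 + 4 = 3754 at 30 labels/s is 125 s + 4 f = 0 h 2 min 5 s frame 4, i.e. 00:02:05;04.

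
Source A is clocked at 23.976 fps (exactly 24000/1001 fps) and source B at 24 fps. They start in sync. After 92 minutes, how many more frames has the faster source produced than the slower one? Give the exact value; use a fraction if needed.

132480/1001 frames

92 min = 5520 s.
A emits 24000/1001 × 5520 = 132480000/1001 frames; B emits 24 × 5520 = 132480.
Difference = 132480/1001 frames (≈ 132.3477); B is ahead of A.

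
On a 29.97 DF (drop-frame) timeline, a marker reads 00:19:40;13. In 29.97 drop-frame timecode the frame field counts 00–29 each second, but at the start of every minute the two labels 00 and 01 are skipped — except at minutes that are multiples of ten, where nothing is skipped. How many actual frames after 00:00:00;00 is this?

35377

Complete 10-minute blocks: 1, each 17982 frames → 17982.
Remaining 9 whole minutes in the current block: 1800 + 8 × 1798 = 16184 frames.
Within the current minute: 40 × 30 + 13 − 2 = 1211 (labels ;00/;01 skipped at this minute). Total = 17982 + 16184 + 1211 = 35377.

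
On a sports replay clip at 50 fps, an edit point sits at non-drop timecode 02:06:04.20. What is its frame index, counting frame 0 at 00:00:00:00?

Total seconds to the label: (2 × 3600 + 6 × 60 + 4) = 7564.
Frame index = 7564 × 50 + 20 = 378220.

378220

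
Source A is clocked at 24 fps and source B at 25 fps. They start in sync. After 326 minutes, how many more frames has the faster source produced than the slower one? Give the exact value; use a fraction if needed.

326 min = 19560 s.
A emits 24 × 19560 = 469440 frames; B emits 25 × 19560 = 489000.
Difference = 19560 frames; B is ahead of A.

19560 frames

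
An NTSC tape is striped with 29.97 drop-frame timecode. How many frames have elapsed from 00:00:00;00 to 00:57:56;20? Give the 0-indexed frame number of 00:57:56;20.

104196

Complete 10-minute blocks: 5, each 17982 frames → 89910.
Remaining 7 whole minutes in the current block: 1800 + 6 × 1798 = 12588 frames.
Within the current minute: 56 × 30 + 20 − 2 = 1698 (labels ;00/;01 skipped at this minute). Total = 89910 + 12588 + 1698 = 104196.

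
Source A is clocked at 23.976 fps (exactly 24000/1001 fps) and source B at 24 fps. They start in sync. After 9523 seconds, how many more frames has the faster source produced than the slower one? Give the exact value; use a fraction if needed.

A emits 24000/1001 × 9523 = 228552000/1001 frames; B emits 24 × 9523 = 228552.
Difference = 228552/1001 frames (≈ 228.3237); B is ahead of A.

228552/1001 frames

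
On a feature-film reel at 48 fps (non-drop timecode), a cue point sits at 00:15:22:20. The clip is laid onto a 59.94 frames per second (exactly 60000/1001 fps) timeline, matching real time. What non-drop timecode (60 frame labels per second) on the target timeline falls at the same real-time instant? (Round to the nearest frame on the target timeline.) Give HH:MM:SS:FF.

Source frame index: (0×3600 + 15×60 + 22) × 48 + 20 = 44276.
Real time: 44276 / (48) = 11069/12 s.
Target frame: (11069/12) × (60000/1001) = 55345000/1001 ≈ 55289.710 → 55290.
At 60 labels/s: frame 55290 → 00:15:21:30.

00:15:21:30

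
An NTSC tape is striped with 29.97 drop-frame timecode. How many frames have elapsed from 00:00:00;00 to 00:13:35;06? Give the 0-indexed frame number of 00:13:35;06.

As if non-drop at 30 labels/s: (0 × 3600 + 13 × 60 + 35) × 30 + 6 = 24456.
Minute boundaries passed: 13; those not divisible by 10: 13 − 1 = 12; dropped labels = 2 × 12 = 24.
Actual frame index = 24456 − 24 = 24432.

24432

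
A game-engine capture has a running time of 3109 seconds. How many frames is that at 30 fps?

93270 frames

Frames = 3109 × 30 = 93270.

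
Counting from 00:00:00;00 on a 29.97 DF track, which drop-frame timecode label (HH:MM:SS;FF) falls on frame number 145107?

01:20:41;21

Each 10-minute DF block holds 10 × 60 × 30 − 9 × 2 = 17982 frames. 145107 ÷ 17982 → 8 full blocks, remainder 1251.
Within the partial block the first minute is 1800 frames and each further minute 1798, so 0 further minute boundaries passed. Total skipped labels = 18 × 8 + 2 × 0 = 144.
Non-drop label index = 145107 + 144 = 145251; at 30 labels/s that is 01:20:41:21, i.e. DF 01:20:41;21.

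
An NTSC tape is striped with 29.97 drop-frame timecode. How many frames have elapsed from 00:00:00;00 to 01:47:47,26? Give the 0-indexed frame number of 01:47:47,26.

Complete 10-minute blocks: 10, each 17982 frames → 179820.
Remaining 7 whole minutes in the current block: 1800 + 6 × 1798 = 12588 frames.
Within the current minute: 47 × 30 + 26 − 2 = 1434 (labels ;00/;01 skipped at this minute). Total = 179820 + 12588 + 1434 = 193842.

193842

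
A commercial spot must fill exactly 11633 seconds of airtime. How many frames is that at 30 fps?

348990 frames

Frames = 11633 × 30 = 348990.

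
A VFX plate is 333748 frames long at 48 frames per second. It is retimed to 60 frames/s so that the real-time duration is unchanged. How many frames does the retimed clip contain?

417185 frames

Target frames = source frames × (target rate / source rate) = 333748 × (60)/(48) = 333748 × 5/4 = 417185.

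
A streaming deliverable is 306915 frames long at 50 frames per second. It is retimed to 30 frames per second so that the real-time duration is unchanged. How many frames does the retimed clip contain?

Target frames = source frames × (target rate / source rate) = 306915 × (30)/(50) = 306915 × 3/5 = 184149.

184149 frames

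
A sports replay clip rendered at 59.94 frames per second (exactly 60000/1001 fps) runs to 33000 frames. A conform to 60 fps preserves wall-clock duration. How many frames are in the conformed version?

Target frames = source frames × (target rate / source rate) = 33000 × (60)/(60000/1001) = 33000 × 1001/1000 = 33033.

33033 frames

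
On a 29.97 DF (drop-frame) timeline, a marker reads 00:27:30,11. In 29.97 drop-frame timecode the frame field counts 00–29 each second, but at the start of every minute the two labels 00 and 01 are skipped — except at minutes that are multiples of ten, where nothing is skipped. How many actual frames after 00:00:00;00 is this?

49461

Complete 10-minute blocks: 2, each 17982 frames → 35964.
Remaining 7 whole minutes in the current block: 1800 + 6 × 1798 = 12588 frames.
Within the current minute: 30 × 30 + 11 − 2 = 909 (labels ;00/;01 skipped at this minute). Total = 35964 + 12588 + 909 = 49461.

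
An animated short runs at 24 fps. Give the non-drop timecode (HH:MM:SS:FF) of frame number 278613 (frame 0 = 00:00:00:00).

03:13:28:21

278613 ÷ 24 = 11608 full seconds, remainder 21 frames.
11608 s = 3 h 13 min 28 s.
Timecode: 03:13:28:21.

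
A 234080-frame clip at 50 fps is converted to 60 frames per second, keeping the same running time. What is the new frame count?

Target frames = source frames × (target rate / source rate) = 234080 × (60)/(50) = 234080 × 6/5 = 280896.

280896 frames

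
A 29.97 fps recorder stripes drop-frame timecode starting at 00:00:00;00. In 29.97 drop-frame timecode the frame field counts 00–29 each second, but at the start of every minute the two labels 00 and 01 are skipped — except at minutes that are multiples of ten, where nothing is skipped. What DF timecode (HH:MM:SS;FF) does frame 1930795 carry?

17:53:44;07

Ten DF minutes hold 17982 frames, so frame 1930795 lies in block 107 (frames 1924074–1942055) with 6721 frames into that block.
The block's first minute is 1800 frames and the rest 1798 each; 6721 frames reaches minute 3, so 107 × 18 + 3 × 2 = 1932 labels have been skipped so far.
Adding those back, label number 1930795 + 1932 = 1932727 at 30 labels/s is 64424 s + 7 f = 17 h 53 min 44 s frame 7, i.e. 17:53:44;07.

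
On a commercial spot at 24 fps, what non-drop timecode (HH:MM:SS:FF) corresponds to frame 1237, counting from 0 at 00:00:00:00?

00:00:51:13

1237 ÷ 24 = 51 full seconds, remainder 13 frames.
51 s = 0 h 0 min 51 s.
Timecode: 00:00:51:13.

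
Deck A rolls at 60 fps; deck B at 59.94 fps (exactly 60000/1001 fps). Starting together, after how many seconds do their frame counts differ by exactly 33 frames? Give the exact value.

The gap grows by |60000/1001 − 60| = 60/1001 frames per second.
Time for a 33-frame gap: 33 ÷ (60/1001) = 550.55 s.

550.55 seconds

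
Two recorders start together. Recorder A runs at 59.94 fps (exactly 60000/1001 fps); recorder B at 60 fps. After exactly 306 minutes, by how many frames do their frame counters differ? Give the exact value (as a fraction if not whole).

1101600/1001 frames

306 min = 18360 s.
A emits 60000/1001 × 18360 = 1101600000/1001 frames; B emits 60 × 18360 = 1101600.
Difference = 1101600/1001 frames (≈ 1100.4995); B is ahead of A.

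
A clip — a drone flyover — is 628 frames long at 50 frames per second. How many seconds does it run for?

Running time = 628 / (50) = 12.56 s.

12.56 seconds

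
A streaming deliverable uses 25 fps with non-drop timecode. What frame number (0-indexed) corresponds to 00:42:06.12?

Total seconds to the label: (0 × 3600 + 42 × 60 + 6) = 2526.
Frame index = 2526 × 25 + 12 = 63162.

frame 63162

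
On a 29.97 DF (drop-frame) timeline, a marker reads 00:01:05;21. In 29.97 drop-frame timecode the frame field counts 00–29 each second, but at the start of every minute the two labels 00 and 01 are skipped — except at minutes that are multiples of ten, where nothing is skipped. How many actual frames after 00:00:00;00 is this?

Complete 10-minute blocks: 0, each 17982 frames → 0.
Remaining 1 whole minute in the current block: 1800 + 0 × 1798 = 1800 frames.
Within the current minute: 5 × 30 + 21 − 2 = 169 (labels ;00/;01 skipped at this minute). Total = 0 + 1800 + 169 = 1969.

1969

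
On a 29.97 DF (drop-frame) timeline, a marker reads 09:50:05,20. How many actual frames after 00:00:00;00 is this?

1061108

Complete 10-minute blocks: 59, each 17982 frames → 1060938.
Remaining 0 whole minutes in the current block: 0 frames.
Within the current minute: 5 × 30 + 20 = 170. Total = 1060938 + 0 + 170 = 1061108.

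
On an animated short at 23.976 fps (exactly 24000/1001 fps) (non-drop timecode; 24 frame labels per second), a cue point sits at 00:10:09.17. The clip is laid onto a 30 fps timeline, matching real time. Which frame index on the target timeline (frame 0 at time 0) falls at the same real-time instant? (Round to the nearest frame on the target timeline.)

Source frame index: (0×3600 + 10×60 + 9) × 24 + 17 = 14633.
Real time: 14633 / (24000/1001) = 14647633/24000 s.
Target frame: (14647633/24000) × (30) = 14647633/800 ≈ 18309.541 → 18310.

frame 18310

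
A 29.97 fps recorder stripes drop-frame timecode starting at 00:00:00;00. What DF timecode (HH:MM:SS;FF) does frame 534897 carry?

Ten DF minutes hold 17982 frames, so frame 534897 lies in block 29 (frames 521478–539459) with 13419 frames into that block.
The block's first minute is 1800 frames and the rest 1798 each; 13419 frames reaches minute 7, so 29 × 18 + 7 × 2 = 536 labels have been skipped so far.
Adding those back, label number 534897 + 536 = 535433 at 30 labels/s is 17847 s + 23 f = 4 h 57 min 27 s frame 23, i.e. 04:57:27;23.

04:57:27;23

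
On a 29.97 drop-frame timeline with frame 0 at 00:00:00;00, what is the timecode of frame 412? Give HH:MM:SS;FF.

00:00:13;22

Each 10-minute DF block holds 10 × 60 × 30 − 9 × 2 = 17982 frames. 412 ÷ 17982 → 0 full blocks, remainder 412.
Within the partial block the first minute is 1800 frames and each further minute 1798, so 0 further minute boundaries passed. Total skipped labels = 18 × 0 + 2 × 0 = 0.
Non-drop label index = 412 + 0 = 412; at 30 labels/s that is 00:00:13:22, i.e. DF 00:00:13;22.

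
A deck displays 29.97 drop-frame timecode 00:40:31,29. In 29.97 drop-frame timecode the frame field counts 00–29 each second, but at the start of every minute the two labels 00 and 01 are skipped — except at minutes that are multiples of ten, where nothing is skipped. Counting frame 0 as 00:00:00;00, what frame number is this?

72887

As if non-drop at 30 labels/s: (0 × 3600 + 40 × 60 + 31) × 30 + 29 = 72959.
Minute boundaries passed: 40; those not divisible by 10: 40 − 4 = 36; dropped labels = 2 × 36 = 72.
Actual frame index = 72959 − 72 = 72887.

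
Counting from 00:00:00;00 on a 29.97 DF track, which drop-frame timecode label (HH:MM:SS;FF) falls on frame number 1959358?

18:09:37;10

Each 10-minute DF block holds 10 × 60 × 30 − 9 × 2 = 17982 frames. 1959358 ÷ 17982 → 108 full blocks, remainder 17302.
Within the partial block the first minute is 1800 frames and each further minute 1798, so 9 further minute boundaries passed. Total skipped labels = 18 × 108 + 2 × 9 = 1962.
Non-drop label index = 1959358 + 1962 = 1961320; at 30 labels/s that is 18:09:37:10, i.e. DF 18:09:37;10.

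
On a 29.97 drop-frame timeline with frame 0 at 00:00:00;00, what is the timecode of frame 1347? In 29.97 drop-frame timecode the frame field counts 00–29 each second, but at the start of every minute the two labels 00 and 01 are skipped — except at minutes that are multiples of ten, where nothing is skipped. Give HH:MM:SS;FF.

Ten DF minutes hold 17982 frames, so frame 1347 lies in block 0 (frames 0–17981) with 1347 frames into that block.
The block's first minute is 1800 frames and the rest 1798 each; 1347 frames reaches minute 0, so 0 × 18 + 0 × 2 = 0 labels have been skipped so far.
Adding those back, label number 1347 + 0 = 1347 at 30 labels/s is 44 s + 27 f = 0 h 0 min 44 s frame 27, i.e. 00:00:44;27.

00:00:44;27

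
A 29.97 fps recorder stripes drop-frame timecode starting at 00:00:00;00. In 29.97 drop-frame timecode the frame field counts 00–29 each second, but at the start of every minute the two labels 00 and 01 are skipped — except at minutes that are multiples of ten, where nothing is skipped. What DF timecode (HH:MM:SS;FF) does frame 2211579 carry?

Ten DF minutes hold 17982 frames, so frame 2211579 lies in block 122 (frames 2193804–2211785) with 17775 frames into that block.
The block's first minute is 1800 frames and the rest 1798 each; 17775 frames reaches minute 9, so 122 × 18 + 9 × 2 = 2214 labels have been skipped so far.
Adding those back, label number 2211579 + 2214 = 2213793 at 30 labels/s is 73793 s + 3 f = 20 h 29 min 53 s frame 3, i.e. 20:29:53;03.

20:29:53;03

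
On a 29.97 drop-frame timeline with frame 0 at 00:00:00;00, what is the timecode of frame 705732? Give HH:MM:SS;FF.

06:32:27;28

Ten DF minutes hold 17982 frames, so frame 705732 lies in block 39 (frames 701298–719279) with 4434 frames into that block.
The block's first minute is 1800 frames and the rest 1798 each; 4434 frames reaches minute 2, so 39 × 18 + 2 × 2 = 706 labels have been skipped so far.
Adding those back, label number 705732 + 706 = 706438 at 30 labels/s is 23547 s + 28 f = 6 h 32 min 27 s frame 28, i.e. 06:32:27;28.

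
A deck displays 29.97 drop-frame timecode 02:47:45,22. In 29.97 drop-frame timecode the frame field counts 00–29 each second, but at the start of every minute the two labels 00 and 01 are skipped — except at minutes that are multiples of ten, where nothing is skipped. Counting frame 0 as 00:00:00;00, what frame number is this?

Complete 10-minute blocks: 16, each 17982 frames → 287712.
Remaining 7 whole minutes in the current block: 1800 + 6 × 1798 = 12588 frames.
Within the current minute: 45 × 30 + 22 − 2 = 1370 (labels ;00/;01 skipped at this minute). Total = 287712 + 12588 + 1370 = 301670.

301670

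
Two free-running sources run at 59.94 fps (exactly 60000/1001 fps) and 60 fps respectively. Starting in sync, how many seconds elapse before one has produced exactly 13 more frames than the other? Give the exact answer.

13013/60 seconds

The gap grows by |60 − 60000/1001| = 60/1001 frames per second.
Time for a 13-frame gap: 13 ÷ (60/1001) = 13013/60 s.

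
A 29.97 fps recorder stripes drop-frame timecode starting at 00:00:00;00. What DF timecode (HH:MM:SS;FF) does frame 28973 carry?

00:16:06;23

Each 10-minute DF block holds 10 × 60 × 30 − 9 × 2 = 17982 frames. 28973 ÷ 17982 → 1 full block, remainder 10991.
Within the partial block the first minute is 1800 frames and each further minute 1798, so 6 further minute boundaries passed. Total skipped labels = 18 × 1 + 2 × 6 = 30.
Non-drop label index = 28973 + 30 = 29003; at 30 labels/s that is 00:16:06:23, i.e. DF 00:16:06;23.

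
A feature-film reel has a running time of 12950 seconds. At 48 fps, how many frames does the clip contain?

Frames = 12950 × 48 = 621600.

621600 frames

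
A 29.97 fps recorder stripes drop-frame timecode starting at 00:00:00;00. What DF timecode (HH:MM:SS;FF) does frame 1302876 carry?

12:04:32;20

Each 10-minute DF block holds 10 × 60 × 30 − 9 × 2 = 17982 frames. 1302876 ÷ 17982 → 72 full blocks, remainder 8172.
Within the partial block the first minute is 1800 frames and each further minute 1798, so 4 further minute boundaries passed. Total skipped labels = 18 × 72 + 2 × 4 = 1304.
Non-drop label index = 1302876 + 1304 = 1304180; at 30 labels/s that is 12:04:32:20, i.e. DF 12:04:32;20.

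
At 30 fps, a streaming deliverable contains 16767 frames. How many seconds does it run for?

Running time = 16767 / (30) = 558.9 s.

558.9 seconds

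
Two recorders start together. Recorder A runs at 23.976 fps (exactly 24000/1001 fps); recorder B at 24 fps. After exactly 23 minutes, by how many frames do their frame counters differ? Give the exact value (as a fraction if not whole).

33120/1001 frames

23 min = 1380 s.
A emits 24000/1001 × 1380 = 33120000/1001 frames; B emits 24 × 1380 = 33120.
Difference = 33120/1001 frames (≈ 33.0869); B is ahead of A.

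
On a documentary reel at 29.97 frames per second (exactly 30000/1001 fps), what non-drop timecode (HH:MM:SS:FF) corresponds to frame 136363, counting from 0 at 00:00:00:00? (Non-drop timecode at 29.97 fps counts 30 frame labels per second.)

136363 ÷ 30 = 4545 full seconds, remainder 13 frames.
4545 s = 1 h 15 min 45 s.
Timecode: 01:15:45:13.

01:15:45:13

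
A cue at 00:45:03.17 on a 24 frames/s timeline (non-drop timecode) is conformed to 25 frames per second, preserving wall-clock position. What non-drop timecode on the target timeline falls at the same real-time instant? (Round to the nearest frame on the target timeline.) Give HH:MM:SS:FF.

Source frame index: (0×3600 + 45×60 + 3) × 24 + 17 = 64889.
Real time: 64889 / (24) = 64889/24 s.
Target frame: (64889/24) × (25) = 1622225/24 ≈ 67592.708 → 67593.
At 25 labels/s: frame 67593 → 00:45:03:18.

00:45:03:18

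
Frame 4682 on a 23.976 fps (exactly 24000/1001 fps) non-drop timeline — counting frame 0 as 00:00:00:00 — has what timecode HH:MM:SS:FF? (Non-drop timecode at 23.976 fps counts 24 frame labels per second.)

4682 ÷ 24 = 195 full seconds, remainder 2 frames.
195 s = 0 h 3 min 15 s.
Timecode: 00:03:15:02.

00:03:15:02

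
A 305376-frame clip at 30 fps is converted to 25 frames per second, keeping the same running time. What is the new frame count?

Target frames = source frames × (target rate / source rate) = 305376 × (25)/(30) = 305376 × 5/6 = 254480.

254480 frames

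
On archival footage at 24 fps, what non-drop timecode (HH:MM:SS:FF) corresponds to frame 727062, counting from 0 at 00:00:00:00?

08:24:54:06

727062 ÷ 24 = 30294 full seconds, remainder 6 frames.
30294 s = 8 h 24 min 54 s.
Timecode: 08:24:54:06.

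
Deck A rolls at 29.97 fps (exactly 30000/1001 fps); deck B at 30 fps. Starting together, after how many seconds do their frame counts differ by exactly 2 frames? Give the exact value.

1001/15 seconds

The gap grows by |30 − 30000/1001| = 30/1001 frames per second.
Time for a 2-frame gap: 2 ÷ (30/1001) = 1001/15 s.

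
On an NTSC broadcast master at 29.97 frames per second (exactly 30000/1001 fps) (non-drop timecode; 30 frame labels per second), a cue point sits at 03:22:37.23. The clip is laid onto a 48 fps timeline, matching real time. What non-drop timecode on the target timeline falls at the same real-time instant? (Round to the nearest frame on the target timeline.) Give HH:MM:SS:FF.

03:22:49:44

Source frame index: (3×3600 + 22×60 + 37) × 30 + 23 = 364733.
Real time: 364733 / (30000/1001) = 365097733/30000 s.
Target frame: (365097733/30000) × (48) = 365097733/625 ≈ 584156.373 → 584156.
At 48 labels/s: frame 584156 → 03:22:49:44.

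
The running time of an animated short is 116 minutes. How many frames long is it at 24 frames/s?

116 min = 6960 s.
Frames = 6960 × 24 = 167040.

167040 frames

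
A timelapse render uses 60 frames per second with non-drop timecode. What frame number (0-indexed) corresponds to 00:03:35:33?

12933

Total seconds to the label: (0 × 3600 + 3 × 60 + 35) = 215.
Frame index = 215 × 60 + 33 = 12933.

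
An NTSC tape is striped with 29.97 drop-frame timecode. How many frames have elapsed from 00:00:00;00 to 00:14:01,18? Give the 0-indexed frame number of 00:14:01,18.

25222

As if non-drop at 30 labels/s: (0 × 3600 + 14 × 60 + 1) × 30 + 18 = 25248.
Minute boundaries passed: 14; those not divisible by 10: 14 − 1 = 13; dropped labels = 2 × 13 = 26.
Actual frame index = 25248 − 26 = 25222.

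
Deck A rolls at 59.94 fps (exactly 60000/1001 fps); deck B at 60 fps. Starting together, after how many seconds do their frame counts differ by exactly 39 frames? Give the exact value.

The gap grows by |60 − 60000/1001| = 60/1001 frames per second.
Time for a 39-frame gap: 39 ÷ (60/1001) = 650.65 s.

650.65 seconds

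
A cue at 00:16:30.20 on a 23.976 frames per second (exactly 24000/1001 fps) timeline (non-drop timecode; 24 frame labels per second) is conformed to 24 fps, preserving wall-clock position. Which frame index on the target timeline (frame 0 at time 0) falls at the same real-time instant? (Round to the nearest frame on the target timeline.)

Source frame index: (0×3600 + 16×60 + 30) × 24 + 20 = 23780.
Real time: 23780 / (24000/1001) = 1190189/1200 s.
Target frame: (1190189/1200) × (24) = 1190189/50 ≈ 23803.780 → 23804.

frame 23804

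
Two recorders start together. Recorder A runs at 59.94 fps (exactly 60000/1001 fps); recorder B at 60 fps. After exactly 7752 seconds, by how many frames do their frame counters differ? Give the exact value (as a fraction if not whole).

465120/1001 frames

A emits 60000/1001 × 7752 = 465120000/1001 frames; B emits 60 × 7752 = 465120.
Difference = 465120/1001 frames (≈ 464.6553); B is ahead of A.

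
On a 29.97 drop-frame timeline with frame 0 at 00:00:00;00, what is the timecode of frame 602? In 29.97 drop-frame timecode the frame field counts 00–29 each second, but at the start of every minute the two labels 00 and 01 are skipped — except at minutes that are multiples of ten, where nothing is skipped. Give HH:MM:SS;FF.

00:00:20;02

Ten DF minutes hold 17982 frames, so frame 602 lies in block 0 (frames 0–17981) with 602 frames into that block.
The block's first minute is 1800 frames and the rest 1798 each; 602 frames reaches minute 0, so 0 × 18 + 0 × 2 = 0 labels have been skipped so far.
Adding those back, label number 602 + 0 = 602 at 30 labels/s is 20 s + 2 f = 0 h 0 min 20 s frame 2, i.e. 00:00:20;02.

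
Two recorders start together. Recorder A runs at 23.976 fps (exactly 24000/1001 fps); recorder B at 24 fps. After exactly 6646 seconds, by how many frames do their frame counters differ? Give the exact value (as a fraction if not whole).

A emits 24000/1001 × 6646 = 159504000/1001 frames; B emits 24 × 6646 = 159504.
Difference = 159504/1001 frames (≈ 159.3447); B is ahead of A.

159504/1001 frames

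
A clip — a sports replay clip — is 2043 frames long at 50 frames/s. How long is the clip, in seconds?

Running time = 2043 / (50) = 40.86 s.

40.86 seconds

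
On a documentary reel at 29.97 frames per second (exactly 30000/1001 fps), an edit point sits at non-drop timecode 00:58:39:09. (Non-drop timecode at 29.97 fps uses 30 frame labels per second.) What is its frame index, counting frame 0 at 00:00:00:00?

Total seconds to the label: (0 × 3600 + 58 × 60 + 39) = 3519.
Frame index = 3519 × 30 + 9 = 105579.

105579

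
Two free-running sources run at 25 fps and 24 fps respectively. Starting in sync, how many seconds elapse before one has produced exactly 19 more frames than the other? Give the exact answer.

The gap grows by |24 − 25| = 1 frame per second.
Time for a 19-frame gap: 19 ÷ (1) = 19 s.

19 seconds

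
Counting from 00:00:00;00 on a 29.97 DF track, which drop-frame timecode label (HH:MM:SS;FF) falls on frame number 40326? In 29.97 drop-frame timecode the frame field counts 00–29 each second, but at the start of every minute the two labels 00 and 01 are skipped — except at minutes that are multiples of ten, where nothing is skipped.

00:22:25;16

Ten DF minutes hold 17982 frames, so frame 40326 lies in block 2 (frames 35964–53945) with 4362 frames into that block.
The block's first minute is 1800 frames and the rest 1798 each; 4362 frames reaches minute 2, so 2 × 18 + 2 × 2 = 40 labels have been skipped so far.
Adding those back, label number 40326 + 40 = 40366 at 30 labels/s is 1345 s + 16 f = 0 h 22 min 25 s frame 16, i.e. 00:22:25;16.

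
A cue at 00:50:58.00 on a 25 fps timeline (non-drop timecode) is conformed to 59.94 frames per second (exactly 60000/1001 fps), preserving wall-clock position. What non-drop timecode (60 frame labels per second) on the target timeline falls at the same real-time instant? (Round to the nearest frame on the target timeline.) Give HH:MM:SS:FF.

Source frame index: (0×3600 + 50×60 + 58) × 25 + 0 = 76450.
Real time: 76450 / (25) = 3058 s.
Target frame: (3058) × (60000/1001) = 16680000/91 ≈ 183296.703 → 183297.
At 60 labels/s: frame 183297 → 00:50:54:57.

00:50:54:57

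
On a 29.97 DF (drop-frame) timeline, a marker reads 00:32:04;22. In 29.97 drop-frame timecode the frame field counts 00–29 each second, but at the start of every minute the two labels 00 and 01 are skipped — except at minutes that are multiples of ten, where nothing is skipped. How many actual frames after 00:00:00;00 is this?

As if non-drop at 30 labels/s: (0 × 3600 + 32 × 60 + 4) × 30 + 22 = 57742.
Minute boundaries passed: 32; those not divisible by 10: 32 − 3 = 29; dropped labels = 2 × 29 = 58.
Actual frame index = 57742 − 58 = 57684.

57684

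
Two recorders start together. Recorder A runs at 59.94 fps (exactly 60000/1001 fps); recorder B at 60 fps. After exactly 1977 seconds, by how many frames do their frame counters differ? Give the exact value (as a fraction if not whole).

118620/1001 frames

A emits 60000/1001 × 1977 = 118620000/1001 frames; B emits 60 × 1977 = 118620.
Difference = 118620/1001 frames (≈ 118.5015); B is ahead of A.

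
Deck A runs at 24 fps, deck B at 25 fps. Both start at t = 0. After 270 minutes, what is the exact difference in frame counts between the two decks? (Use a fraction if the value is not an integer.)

16200 frames

270 min = 16200 s.
A emits 24 × 16200 = 388800 frames; B emits 25 × 16200 = 405000.
Difference = 16200 frames; B is ahead of A.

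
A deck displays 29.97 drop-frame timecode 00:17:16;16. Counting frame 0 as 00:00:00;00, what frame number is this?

31064

As if non-drop at 30 labels/s: (0 × 3600 + 17 × 60 + 16) × 30 + 16 = 31096.
Minute boundaries passed: 17; those not divisible by 10: 17 − 1 = 16; dropped labels = 2 × 16 = 32.
Actual frame index = 31096 − 32 = 31064.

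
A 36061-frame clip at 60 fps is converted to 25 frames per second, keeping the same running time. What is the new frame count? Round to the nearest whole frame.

Frames at target rate = 36061 × (25) / (60) = 180305/12 ≈ 15025.417.
Nearest whole frame: 15025.

15025 frames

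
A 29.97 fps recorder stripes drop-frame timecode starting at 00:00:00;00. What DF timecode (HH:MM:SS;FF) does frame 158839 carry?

01:28:19;29

Each 10-minute DF block holds 10 × 60 × 30 − 9 × 2 = 17982 frames. 158839 ÷ 17982 → 8 full blocks, remainder 14983.
Within the partial block the first minute is 1800 frames and each further minute 1798, so 8 further minute boundaries passed. Total skipped labels = 18 × 8 + 2 × 8 = 160.
Non-drop label index = 158839 + 160 = 158999; at 30 labels/s that is 01:28:19:29, i.e. DF 01:28:19;29.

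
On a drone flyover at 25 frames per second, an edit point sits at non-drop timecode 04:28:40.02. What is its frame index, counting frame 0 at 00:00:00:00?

403002

Total seconds to the label: (4 × 3600 + 28 × 60 + 40) = 16120.
Frame index = 16120 × 25 + 2 = 403002.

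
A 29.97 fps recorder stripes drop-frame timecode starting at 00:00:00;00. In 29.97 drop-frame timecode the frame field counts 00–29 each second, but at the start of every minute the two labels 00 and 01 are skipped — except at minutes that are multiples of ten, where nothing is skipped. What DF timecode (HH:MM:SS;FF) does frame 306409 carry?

02:50:23;25

Each 10-minute DF block holds 10 × 60 × 30 − 9 × 2 = 17982 frames. 306409 ÷ 17982 → 17 full blocks, remainder 715.
Within the partial block the first minute is 1800 frames and each further minute 1798, so 0 further minute boundaries passed. Total skipped labels = 18 × 17 + 2 × 0 = 306.
Non-drop label index = 306409 + 306 = 306715; at 30 labels/s that is 02:50:23:25, i.e. DF 02:50:23;25.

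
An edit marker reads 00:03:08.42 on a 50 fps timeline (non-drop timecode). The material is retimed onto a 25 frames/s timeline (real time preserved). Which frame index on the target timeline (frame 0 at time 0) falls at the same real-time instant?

frame 4721

Source frame index: (0×3600 + 3×60 + 8) × 50 + 42 = 9442.
Real time: 9442 / (50) = 4721/25 s.
Target frame: (4721/25) × (25) = 4721.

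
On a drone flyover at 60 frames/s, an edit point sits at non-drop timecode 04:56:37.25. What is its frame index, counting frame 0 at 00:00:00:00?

frame 1067845

Total seconds to the label: (4 × 3600 + 56 × 60 + 37) = 17797.
Frame index = 17797 × 60 + 25 = 1067845.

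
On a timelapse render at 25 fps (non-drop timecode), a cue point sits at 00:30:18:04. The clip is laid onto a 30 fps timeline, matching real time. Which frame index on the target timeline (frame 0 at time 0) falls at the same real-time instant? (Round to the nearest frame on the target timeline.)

Source frame index: (0×3600 + 30×60 + 18) × 25 + 4 = 45454.
Real time: 45454 / (25) = 45454/25 s.
Target frame: (45454/25) × (30) = 272724/5 ≈ 54544.800 → 54545.

frame 54545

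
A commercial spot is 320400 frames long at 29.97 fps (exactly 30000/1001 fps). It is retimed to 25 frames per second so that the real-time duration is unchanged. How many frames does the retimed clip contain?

Target frames = source frames × (target rate / source rate) = 320400 × (25)/(30000/1001) = 320400 × 1001/1200 = 267267.

267267 frames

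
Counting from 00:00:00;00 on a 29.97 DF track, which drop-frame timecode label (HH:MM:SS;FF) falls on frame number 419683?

Each 10-minute DF block holds 10 × 60 × 30 − 9 × 2 = 17982 frames. 419683 ÷ 17982 → 23 full blocks, remainder 6097.
Within the partial block the first minute is 1800 frames and each further minute 1798, so 3 further minute boundaries passed. Total skipped labels = 18 × 23 + 2 × 3 = 420.
Non-drop label index = 419683 + 420 = 420103; at 30 labels/s that is 03:53:23:13, i.e. DF 03:53:23;13.

03:53:23;13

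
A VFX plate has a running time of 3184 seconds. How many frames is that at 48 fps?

Frames = 3184 × 48 = 152832.

152832 frames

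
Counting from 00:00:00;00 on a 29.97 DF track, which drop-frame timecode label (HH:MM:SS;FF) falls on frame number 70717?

00:39:19;19

Each 10-minute DF block holds 10 × 60 × 30 − 9 × 2 = 17982 frames. 70717 ÷ 17982 → 3 full blocks, remainder 16771.
Within the partial block the first minute is 1800 frames and each further minute 1798, so 9 further minute boundaries passed. Total skipped labels = 18 × 3 + 2 × 9 = 72.
Non-drop label index = 70717 + 72 = 70789; at 30 labels/s that is 00:39:19:19, i.e. DF 00:39:19;19.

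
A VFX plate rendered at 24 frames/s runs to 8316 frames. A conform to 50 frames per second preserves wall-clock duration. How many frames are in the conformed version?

Target frames = source frames × (target rate / source rate) = 8316 × (50)/(24) = 8316 × 25/12 = 17325.

17325 frames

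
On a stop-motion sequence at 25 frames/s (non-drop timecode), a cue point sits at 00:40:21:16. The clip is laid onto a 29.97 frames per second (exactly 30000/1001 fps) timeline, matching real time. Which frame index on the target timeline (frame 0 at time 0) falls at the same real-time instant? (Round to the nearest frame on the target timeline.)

Source frame index: (0×3600 + 40×60 + 21) × 25 + 16 = 60541.
Real time: 60541 / (25) = 60541/25 s.
Target frame: (60541/25) × (30000/1001) = 5588400/77 ≈ 72576.623 → 72577.

frame 72577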